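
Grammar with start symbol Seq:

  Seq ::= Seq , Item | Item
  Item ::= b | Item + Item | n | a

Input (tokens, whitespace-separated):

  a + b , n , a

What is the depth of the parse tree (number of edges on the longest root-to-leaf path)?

5

[Seq [Seq [Seq [Item [Item a] + [Item b]]] , [Item n]] , [Item a]]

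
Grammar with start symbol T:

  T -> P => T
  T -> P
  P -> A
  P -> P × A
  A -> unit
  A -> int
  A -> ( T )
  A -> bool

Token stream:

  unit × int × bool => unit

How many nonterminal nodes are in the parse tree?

[T [P [P [P [A unit]] × [A int]] × [A bool]] => [T [P [A unit]]]]

10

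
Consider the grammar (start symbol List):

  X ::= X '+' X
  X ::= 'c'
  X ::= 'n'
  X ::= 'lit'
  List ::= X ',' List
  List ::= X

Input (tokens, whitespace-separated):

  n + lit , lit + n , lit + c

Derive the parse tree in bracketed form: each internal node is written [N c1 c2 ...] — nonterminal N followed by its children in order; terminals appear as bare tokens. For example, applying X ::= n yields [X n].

List
X , List
X + X , List
n + X , List
n + lit , List
n + lit , X , List
n + lit , X + X , List
n + lit , lit + X , List
n + lit , lit + n , List
n + lit , lit + n , X
n + lit , lit + n , X + X
n + lit , lit + n , lit + X
n + lit , lit + n , lit + c

[List [X [X n] + [X lit]] , [List [X [X lit] + [X n]] , [List [X [X lit] + [X c]]]]]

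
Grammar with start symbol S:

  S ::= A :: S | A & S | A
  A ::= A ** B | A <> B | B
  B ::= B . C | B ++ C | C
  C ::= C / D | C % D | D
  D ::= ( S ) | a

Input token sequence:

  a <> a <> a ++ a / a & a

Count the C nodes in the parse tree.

[S [A [A [A [B [C [D a]]]] <> [B [C [D a]]]] <> [B [B [C [D a]]] ++ [C [C [D a]] / [D a]]]] & [S [A [B [C [D a]]]]]]

6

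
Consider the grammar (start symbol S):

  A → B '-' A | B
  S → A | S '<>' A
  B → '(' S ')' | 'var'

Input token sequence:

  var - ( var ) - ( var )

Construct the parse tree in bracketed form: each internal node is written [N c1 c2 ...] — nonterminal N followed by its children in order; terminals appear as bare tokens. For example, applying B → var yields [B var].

[S [A [B var] - [A [B ( [S [A [B var]]] )] - [A [B ( [S [A [B var]]] )]]]]]

S
A
B - A
var - A
var - B - A
var - ( S ) - A
var - ( A ) - A
var - ( B ) - A
var - ( var ) - A
var - ( var ) - B
var - ( var ) - ( S )
var - ( var ) - ( A )
var - ( var ) - ( B )
var - ( var ) - ( var )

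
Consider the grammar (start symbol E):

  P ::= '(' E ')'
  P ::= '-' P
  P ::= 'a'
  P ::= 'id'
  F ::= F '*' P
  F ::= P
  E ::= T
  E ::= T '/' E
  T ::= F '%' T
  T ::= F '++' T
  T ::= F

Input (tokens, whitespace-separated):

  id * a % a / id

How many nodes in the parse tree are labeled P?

[E [T [F [F [P id]] * [P a]] % [T [F [P a]]]] / [E [T [F [P id]]]]]

4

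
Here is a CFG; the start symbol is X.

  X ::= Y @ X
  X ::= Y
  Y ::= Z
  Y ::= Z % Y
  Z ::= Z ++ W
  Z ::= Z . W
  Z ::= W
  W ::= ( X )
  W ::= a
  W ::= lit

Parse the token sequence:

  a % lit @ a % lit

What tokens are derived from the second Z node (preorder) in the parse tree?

lit

[X [Y [Z [W a]] % [Y [Z [W lit]]]] @ [X [Y [Z [W a]] % [Y [Z [W lit]]]]]]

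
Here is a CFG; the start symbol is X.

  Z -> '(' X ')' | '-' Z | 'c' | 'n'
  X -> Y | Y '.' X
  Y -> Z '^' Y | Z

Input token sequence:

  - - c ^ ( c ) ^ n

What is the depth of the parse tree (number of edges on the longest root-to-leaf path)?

[X [Y [Z - [Z - [Z c]]] ^ [Y [Z ( [X [Y [Z c]]] )] ^ [Y [Z n]]]]]

7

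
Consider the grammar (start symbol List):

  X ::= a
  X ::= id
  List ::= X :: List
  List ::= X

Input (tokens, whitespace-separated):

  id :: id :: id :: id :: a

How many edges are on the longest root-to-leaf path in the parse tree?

6

[List [X id] :: [List [X id] :: [List [X id] :: [List [X id] :: [List [X a]]]]]]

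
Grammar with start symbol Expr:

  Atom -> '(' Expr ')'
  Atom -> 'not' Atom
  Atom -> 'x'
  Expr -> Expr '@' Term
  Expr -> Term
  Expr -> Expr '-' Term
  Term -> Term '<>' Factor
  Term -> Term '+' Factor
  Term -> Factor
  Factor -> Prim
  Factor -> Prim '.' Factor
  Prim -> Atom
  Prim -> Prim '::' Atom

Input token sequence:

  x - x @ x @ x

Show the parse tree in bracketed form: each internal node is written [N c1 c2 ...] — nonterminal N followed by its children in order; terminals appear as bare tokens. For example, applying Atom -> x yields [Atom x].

Expr
Expr @ Term
Expr @ Term @ Term
Expr - Term @ Term @ Term
Term - Term @ Term @ Term
Factor - Term @ Term @ Term
Prim - Term @ Term @ Term
Atom - Term @ Term @ Term
x - Term @ Term @ Term
x - Factor @ Term @ Term
x - Prim @ Term @ Term
x - Atom @ Term @ Term
x - x @ Term @ Term
x - x @ Factor @ Term
x - x @ Prim @ Term
x - x @ Atom @ Term
x - x @ x @ Term
x - x @ x @ Factor
x - x @ x @ Prim
x - x @ x @ Atom
x - x @ x @ x

[Expr [Expr [Expr [Expr [Term [Factor [Prim [Atom x]]]]] - [Term [Factor [Prim [Atom x]]]]] @ [Term [Factor [Prim [Atom x]]]]] @ [Term [Factor [Prim [Atom x]]]]]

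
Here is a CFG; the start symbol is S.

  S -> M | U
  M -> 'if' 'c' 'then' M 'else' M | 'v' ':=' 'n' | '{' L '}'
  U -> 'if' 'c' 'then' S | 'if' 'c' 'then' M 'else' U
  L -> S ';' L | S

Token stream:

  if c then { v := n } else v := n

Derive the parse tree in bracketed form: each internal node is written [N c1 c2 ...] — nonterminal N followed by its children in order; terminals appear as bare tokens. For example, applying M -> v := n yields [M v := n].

[S [M if c then [M { [L [S [M v := n]]] }] else [M v := n]]]

S
M
if c then M else M
if c then { L } else M
if c then { S } else M
if c then { M } else M
if c then { v := n } else M
if c then { v := n } else v := n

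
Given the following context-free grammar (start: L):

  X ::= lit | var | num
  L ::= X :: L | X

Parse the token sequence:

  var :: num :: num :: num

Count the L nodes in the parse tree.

4

[L [X var] :: [L [X num] :: [L [X num] :: [L [X num]]]]]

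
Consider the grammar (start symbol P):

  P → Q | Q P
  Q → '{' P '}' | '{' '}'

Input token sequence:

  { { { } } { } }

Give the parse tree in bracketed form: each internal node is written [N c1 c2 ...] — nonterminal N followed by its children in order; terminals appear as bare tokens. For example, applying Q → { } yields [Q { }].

[P [Q { [P [Q { [P [Q { }]] }] [P [Q { }]]] }]]

P
Q
{ P }
{ Q P }
{ { P } P }
{ { Q } P }
{ { { } } P }
{ { { } } Q }
{ { { } } { } }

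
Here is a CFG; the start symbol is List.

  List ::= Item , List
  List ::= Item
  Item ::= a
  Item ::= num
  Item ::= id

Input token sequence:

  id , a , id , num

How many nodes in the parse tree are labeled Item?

[List [Item id] , [List [Item a] , [List [Item id] , [List [Item num]]]]]

4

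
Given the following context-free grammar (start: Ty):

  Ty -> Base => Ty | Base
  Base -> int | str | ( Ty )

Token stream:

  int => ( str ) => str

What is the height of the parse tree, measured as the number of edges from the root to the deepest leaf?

[Ty [Base int] => [Ty [Base ( [Ty [Base str]] )] => [Ty [Base str]]]]

5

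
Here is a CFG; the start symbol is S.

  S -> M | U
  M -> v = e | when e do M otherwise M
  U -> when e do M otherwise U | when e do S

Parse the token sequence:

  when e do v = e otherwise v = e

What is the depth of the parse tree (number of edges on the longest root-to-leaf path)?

[S [M when e do [M v = e] otherwise [M v = e]]]

3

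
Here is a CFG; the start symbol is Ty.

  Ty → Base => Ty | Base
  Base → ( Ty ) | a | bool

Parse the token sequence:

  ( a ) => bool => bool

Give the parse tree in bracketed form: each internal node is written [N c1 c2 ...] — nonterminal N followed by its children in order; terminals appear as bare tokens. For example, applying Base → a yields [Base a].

Ty
Base => Ty
( Ty ) => Ty
( Base ) => Ty
( a ) => Ty
( a ) => Base => Ty
( a ) => bool => Ty
( a ) => bool => Base
( a ) => bool => bool

[Ty [Base ( [Ty [Base a]] )] => [Ty [Base bool] => [Ty [Base bool]]]]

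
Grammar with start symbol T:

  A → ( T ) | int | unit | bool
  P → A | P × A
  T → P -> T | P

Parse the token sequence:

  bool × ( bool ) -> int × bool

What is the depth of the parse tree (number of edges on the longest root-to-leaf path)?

[T [P [P [A bool]] × [A ( [T [P [A bool]]] )]] -> [T [P [P [A int]] × [A bool]]]]

6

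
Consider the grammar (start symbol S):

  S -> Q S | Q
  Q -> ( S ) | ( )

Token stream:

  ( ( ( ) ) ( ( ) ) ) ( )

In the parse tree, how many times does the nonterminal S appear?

6

[S [Q ( [S [Q ( [S [Q ( )]] )] [S [Q ( [S [Q ( )]] )]]] )] [S [Q ( )]]]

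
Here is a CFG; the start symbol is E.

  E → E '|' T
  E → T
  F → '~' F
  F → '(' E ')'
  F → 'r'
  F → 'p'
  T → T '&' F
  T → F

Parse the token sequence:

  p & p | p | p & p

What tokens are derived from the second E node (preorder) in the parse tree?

p & p | p

[E [E [E [T [T [F p]] & [F p]]] | [T [F p]]] | [T [T [F p]] & [F p]]]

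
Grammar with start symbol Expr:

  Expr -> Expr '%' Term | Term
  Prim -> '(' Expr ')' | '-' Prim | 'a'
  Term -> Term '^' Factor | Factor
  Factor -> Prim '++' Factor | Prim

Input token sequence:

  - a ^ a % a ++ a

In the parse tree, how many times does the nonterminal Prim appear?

5

[Expr [Expr [Term [Term [Factor [Prim - [Prim a]]]] ^ [Factor [Prim a]]]] % [Term [Factor [Prim a] ++ [Factor [Prim a]]]]]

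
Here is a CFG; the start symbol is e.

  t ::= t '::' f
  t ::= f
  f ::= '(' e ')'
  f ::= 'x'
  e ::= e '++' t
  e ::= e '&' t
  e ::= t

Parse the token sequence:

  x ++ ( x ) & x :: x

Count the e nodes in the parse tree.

4

[e [e [e [t [f x]]] ++ [t [f ( [e [t [f x]]] )]]] & [t [t [f x]] :: [f x]]]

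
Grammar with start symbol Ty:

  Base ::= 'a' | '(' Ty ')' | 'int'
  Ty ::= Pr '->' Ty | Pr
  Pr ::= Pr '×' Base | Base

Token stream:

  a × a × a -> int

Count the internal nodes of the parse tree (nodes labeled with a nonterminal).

[Ty [Pr [Pr [Pr [Base a]] × [Base a]] × [Base a]] -> [Ty [Pr [Base int]]]]

10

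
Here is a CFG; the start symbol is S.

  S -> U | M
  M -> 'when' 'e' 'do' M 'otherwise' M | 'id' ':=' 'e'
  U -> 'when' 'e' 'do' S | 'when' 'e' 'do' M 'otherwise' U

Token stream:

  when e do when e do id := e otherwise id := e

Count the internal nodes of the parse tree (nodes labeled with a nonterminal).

[S [U when e do [S [M when e do [M id := e] otherwise [M id := e]]]]]

6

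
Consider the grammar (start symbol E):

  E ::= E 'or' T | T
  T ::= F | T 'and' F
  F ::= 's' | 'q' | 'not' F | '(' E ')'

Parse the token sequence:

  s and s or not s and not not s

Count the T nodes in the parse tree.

4

[E [E [T [T [F s]] and [F s]]] or [T [T [F not [F s]]] and [F not [F not [F s]]]]]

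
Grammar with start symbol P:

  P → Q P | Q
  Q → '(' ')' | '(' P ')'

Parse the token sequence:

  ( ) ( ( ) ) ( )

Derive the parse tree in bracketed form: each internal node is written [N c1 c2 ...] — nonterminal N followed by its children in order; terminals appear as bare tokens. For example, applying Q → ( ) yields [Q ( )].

P
Q P
( ) P
( ) Q P
( ) ( P ) P
( ) ( Q ) P
( ) ( ( ) ) P
( ) ( ( ) ) Q
( ) ( ( ) ) ( )

[P [Q ( )] [P [Q ( [P [Q ( )]] )] [P [Q ( )]]]]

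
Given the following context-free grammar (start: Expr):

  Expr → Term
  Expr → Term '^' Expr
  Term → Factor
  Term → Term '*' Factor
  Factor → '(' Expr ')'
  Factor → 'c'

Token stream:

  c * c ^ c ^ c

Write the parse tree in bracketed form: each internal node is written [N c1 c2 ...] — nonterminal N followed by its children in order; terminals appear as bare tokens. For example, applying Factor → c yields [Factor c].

[Expr [Term [Term [Factor c]] * [Factor c]] ^ [Expr [Term [Factor c]] ^ [Expr [Term [Factor c]]]]]

Expr
Term ^ Expr
Term * Factor ^ Expr
Factor * Factor ^ Expr
c * Factor ^ Expr
c * c ^ Expr
c * c ^ Term ^ Expr
c * c ^ Factor ^ Expr
c * c ^ c ^ Expr
c * c ^ c ^ Term
c * c ^ c ^ Factor
c * c ^ c ^ c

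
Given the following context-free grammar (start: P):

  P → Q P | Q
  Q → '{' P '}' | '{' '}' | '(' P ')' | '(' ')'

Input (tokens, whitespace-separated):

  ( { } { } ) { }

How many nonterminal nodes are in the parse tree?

[P [Q ( [P [Q { }] [P [Q { }]]] )] [P [Q { }]]]

8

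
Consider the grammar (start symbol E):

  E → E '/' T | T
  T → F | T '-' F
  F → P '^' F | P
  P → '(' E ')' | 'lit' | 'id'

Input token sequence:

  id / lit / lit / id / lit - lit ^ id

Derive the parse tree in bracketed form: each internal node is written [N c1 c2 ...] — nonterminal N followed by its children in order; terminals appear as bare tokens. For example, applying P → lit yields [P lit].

[E [E [E [E [E [T [F [P id]]]] / [T [F [P lit]]]] / [T [F [P lit]]]] / [T [F [P id]]]] / [T [T [F [P lit]]] - [F [P lit] ^ [F [P id]]]]]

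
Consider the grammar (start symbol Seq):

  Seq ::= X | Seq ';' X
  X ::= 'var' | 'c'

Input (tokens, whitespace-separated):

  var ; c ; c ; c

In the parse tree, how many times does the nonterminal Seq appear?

4

[Seq [Seq [Seq [Seq [X var]] ; [X c]] ; [X c]] ; [X c]]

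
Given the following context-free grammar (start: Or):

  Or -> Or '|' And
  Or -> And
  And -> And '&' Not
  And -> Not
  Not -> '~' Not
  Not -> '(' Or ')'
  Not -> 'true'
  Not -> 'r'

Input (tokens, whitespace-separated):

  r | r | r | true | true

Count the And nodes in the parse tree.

[Or [Or [Or [Or [Or [And [Not r]]] | [And [Not r]]] | [And [Not r]]] | [And [Not true]]] | [And [Not true]]]

5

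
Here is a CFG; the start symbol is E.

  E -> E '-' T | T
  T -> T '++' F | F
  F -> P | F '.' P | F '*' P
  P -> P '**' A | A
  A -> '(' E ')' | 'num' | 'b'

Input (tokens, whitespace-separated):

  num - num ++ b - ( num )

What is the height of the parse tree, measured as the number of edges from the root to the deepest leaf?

[E [E [E [T [F [P [A num]]]]] - [T [T [F [P [A num]]]] ++ [F [P [A b]]]]] - [T [F [P [A ( [E [T [F [P [A num]]]]] )]]]]]

10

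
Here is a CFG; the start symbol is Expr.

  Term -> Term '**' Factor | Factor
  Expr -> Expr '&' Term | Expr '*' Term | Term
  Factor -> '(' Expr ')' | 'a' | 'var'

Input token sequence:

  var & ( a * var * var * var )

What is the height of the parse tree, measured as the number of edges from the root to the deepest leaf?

[Expr [Expr [Term [Factor var]]] & [Term [Factor ( [Expr [Expr [Expr [Expr [Term [Factor a]]] * [Term [Factor var]]] * [Term [Factor var]]] * [Term [Factor var]]] )]]]

9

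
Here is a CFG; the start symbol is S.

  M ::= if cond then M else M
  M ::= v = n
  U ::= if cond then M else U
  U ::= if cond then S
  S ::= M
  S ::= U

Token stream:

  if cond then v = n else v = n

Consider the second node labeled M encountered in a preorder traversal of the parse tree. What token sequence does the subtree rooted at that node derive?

[S [M if cond then [M v = n] else [M v = n]]]

v = n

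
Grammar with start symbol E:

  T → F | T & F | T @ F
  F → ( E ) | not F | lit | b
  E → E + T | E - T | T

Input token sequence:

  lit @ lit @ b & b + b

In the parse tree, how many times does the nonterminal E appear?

[E [E [T [T [T [T [F lit]] @ [F lit]] @ [F b]] & [F b]]] + [T [F b]]]

2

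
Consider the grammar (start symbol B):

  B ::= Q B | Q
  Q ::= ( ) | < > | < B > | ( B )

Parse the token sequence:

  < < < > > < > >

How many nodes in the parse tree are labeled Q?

[B [Q < [B [Q < [B [Q < >]] >] [B [Q < >]]] >]]

4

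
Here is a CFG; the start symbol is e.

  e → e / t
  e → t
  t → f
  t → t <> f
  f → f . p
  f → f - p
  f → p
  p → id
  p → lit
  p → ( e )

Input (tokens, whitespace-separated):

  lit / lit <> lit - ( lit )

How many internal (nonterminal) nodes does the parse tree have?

[e [e [t [f [p lit]]]] / [t [t [f [p lit]]] <> [f [f [p lit]] - [p ( [e [t [f [p lit]]]] )]]]]

17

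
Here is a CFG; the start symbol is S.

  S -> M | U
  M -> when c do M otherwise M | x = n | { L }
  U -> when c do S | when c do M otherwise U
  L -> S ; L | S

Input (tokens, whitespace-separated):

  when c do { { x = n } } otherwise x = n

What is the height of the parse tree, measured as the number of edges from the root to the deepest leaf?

9

[S [M when c do [M { [L [S [M { [L [S [M x = n]]] }]]] }] otherwise [M x = n]]]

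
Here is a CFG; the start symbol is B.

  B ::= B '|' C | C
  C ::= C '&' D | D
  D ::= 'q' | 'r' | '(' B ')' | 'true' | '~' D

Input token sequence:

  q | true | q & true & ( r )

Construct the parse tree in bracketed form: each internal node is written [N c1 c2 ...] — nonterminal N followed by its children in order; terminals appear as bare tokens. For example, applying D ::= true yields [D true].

B
B | C
B | C | C
C | C | C
D | C | C
q | C | C
q | D | C
q | true | C
q | true | C & D
q | true | C & D & D
q | true | D & D & D
q | true | q & D & D
q | true | q & true & D
q | true | q & true & ( B )
q | true | q & true & ( C )
q | true | q & true & ( D )
q | true | q & true & ( r )

[B [B [B [C [D q]]] | [C [D true]]] | [C [C [C [D q]] & [D true]] & [D ( [B [C [D r]]] )]]]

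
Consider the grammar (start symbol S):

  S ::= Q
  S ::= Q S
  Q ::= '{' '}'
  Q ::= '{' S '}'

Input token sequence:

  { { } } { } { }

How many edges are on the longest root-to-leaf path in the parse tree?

[S [Q { [S [Q { }]] }] [S [Q { }] [S [Q { }]]]]

4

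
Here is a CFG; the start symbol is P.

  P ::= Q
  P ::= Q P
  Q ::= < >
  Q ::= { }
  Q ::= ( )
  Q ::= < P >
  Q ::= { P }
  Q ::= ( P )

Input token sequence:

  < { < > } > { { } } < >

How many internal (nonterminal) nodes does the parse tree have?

[P [Q < [P [Q { [P [Q < >]] }]] >] [P [Q { [P [Q { }]] }] [P [Q < >]]]]

12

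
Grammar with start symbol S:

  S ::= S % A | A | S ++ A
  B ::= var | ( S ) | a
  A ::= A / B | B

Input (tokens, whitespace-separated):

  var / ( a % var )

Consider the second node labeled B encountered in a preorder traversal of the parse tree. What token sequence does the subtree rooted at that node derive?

( a % var )

[S [A [A [B var]] / [B ( [S [S [A [B a]]] % [A [B var]]] )]]]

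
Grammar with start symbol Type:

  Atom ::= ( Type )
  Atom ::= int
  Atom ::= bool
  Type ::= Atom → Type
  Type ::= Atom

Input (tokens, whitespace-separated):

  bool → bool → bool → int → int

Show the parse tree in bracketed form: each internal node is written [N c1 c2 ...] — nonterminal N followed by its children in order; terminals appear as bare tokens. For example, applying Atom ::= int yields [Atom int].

[Type [Atom bool] → [Type [Atom bool] → [Type [Atom bool] → [Type [Atom int] → [Type [Atom int]]]]]]

Type
Atom → Type
bool → Type
bool → Atom → Type
bool → bool → Type
bool → bool → Atom → Type
bool → bool → bool → Type
bool → bool → bool → Atom → Type
bool → bool → bool → int → Type
bool → bool → bool → int → Atom
bool → bool → bool → int → int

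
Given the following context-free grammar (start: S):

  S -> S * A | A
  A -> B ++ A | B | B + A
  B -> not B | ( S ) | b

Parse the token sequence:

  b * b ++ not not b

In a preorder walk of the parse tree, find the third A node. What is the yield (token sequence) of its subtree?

not not b

[S [S [A [B b]]] * [A [B b] ++ [A [B not [B not [B b]]]]]]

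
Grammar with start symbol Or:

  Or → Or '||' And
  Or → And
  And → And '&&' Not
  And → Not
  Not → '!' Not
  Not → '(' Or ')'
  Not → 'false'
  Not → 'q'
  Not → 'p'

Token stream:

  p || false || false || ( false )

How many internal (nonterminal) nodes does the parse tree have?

[Or [Or [Or [Or [And [Not p]]] || [And [Not false]]] || [And [Not false]]] || [And [Not ( [Or [And [Not false]]] )]]]

15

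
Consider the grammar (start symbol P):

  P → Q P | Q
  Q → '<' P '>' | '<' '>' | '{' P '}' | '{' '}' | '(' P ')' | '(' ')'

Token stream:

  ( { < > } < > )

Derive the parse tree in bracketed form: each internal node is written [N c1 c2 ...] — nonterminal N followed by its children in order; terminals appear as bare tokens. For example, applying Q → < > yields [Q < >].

[P [Q ( [P [Q { [P [Q < >]] }] [P [Q < >]]] )]]

P
Q
( P )
( Q P )
( { P } P )
( { Q } P )
( { < > } P )
( { < > } Q )
( { < > } < > )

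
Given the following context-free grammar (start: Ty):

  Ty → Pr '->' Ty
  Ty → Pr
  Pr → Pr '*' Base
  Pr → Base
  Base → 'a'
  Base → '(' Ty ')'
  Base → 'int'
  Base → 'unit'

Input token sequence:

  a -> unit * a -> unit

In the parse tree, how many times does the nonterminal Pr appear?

4

[Ty [Pr [Base a]] -> [Ty [Pr [Pr [Base unit]] * [Base a]] -> [Ty [Pr [Base unit]]]]]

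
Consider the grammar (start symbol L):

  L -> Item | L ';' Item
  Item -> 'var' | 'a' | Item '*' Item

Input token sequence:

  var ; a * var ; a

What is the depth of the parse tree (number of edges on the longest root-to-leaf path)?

4

[L [L [L [Item var]] ; [Item [Item a] * [Item var]]] ; [Item a]]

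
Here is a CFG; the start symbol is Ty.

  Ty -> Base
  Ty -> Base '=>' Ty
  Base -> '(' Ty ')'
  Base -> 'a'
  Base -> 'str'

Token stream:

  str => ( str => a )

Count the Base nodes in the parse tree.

4

[Ty [Base str] => [Ty [Base ( [Ty [Base str] => [Ty [Base a]]] )]]]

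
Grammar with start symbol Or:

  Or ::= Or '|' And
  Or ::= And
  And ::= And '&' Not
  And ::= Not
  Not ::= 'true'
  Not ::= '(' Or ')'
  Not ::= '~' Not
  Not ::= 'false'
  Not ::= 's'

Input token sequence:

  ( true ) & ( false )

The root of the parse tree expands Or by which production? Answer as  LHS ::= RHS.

Or ::= And

[Or [And [And [Not ( [Or [And [Not true]]] )]] & [Not ( [Or [And [Not false]]] )]]]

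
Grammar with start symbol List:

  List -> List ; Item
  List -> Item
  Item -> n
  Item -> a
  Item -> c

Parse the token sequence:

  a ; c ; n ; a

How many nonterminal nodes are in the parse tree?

8

[List [List [List [List [Item a]] ; [Item c]] ; [Item n]] ; [Item a]]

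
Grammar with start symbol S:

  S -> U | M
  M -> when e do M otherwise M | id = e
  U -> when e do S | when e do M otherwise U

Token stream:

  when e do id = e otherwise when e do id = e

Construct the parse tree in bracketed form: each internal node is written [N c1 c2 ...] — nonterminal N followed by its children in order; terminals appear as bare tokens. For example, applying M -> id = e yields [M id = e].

[S [U when e do [M id = e] otherwise [U when e do [S [M id = e]]]]]

S
U
when e do M otherwise U
when e do id = e otherwise U
when e do id = e otherwise when e do S
when e do id = e otherwise when e do M
when e do id = e otherwise when e do id = e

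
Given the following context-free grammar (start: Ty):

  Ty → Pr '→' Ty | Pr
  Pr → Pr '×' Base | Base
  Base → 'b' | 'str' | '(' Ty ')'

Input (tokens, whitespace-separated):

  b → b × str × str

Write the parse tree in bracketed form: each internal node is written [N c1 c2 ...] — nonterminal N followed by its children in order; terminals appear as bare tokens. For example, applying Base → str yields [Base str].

Ty
Pr → Ty
Base → Ty
b → Ty
b → Pr
b → Pr × Base
b → Pr × Base × Base
b → Base × Base × Base
b → b × Base × Base
b → b × str × Base
b → b × str × str

[Ty [Pr [Base b]] → [Ty [Pr [Pr [Pr [Base b]] × [Base str]] × [Base str]]]]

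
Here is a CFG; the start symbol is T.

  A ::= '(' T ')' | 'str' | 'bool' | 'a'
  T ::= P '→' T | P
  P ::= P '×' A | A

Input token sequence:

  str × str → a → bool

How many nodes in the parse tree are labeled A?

[T [P [P [A str]] × [A str]] → [T [P [A a]] → [T [P [A bool]]]]]

4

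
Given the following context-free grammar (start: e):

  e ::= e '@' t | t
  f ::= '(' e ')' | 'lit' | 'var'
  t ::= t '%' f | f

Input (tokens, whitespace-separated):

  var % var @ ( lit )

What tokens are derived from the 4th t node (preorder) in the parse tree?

[e [e [t [t [f var]] % [f var]]] @ [t [f ( [e [t [f lit]]] )]]]

lit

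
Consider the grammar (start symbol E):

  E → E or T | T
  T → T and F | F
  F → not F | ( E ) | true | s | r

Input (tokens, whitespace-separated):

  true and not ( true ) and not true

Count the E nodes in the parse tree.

[E [T [T [T [F true]] and [F not [F ( [E [T [F true]]] )]]] and [F not [F true]]]]

2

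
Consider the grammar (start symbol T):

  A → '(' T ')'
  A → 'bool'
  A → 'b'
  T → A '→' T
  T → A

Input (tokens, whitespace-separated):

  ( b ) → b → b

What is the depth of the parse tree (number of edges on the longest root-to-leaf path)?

4

[T [A ( [T [A b]] )] → [T [A b] → [T [A b]]]]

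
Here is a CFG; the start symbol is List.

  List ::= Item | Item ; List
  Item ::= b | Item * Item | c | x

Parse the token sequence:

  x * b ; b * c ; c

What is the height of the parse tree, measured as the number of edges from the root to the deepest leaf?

4

[List [Item [Item x] * [Item b]] ; [List [Item [Item b] * [Item c]] ; [List [Item c]]]]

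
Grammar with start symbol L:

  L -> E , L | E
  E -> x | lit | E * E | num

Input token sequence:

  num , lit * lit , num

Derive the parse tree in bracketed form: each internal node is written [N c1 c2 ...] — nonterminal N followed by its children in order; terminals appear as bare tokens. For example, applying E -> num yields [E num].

L
E , L
num , L
num , E , L
num , E * E , L
num , lit * E , L
num , lit * lit , L
num , lit * lit , E
num , lit * lit , num

[L [E num] , [L [E [E lit] * [E lit]] , [L [E num]]]]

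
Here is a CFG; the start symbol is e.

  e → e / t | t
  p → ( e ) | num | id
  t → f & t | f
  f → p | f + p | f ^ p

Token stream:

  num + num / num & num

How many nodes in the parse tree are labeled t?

[e [e [t [f [f [p num]] + [p num]]]] / [t [f [p num]] & [t [f [p num]]]]]

3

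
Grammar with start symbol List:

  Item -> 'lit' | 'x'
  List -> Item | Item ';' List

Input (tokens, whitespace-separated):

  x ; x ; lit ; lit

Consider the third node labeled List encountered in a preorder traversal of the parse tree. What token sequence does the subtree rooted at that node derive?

lit ; lit

[List [Item x] ; [List [Item x] ; [List [Item lit] ; [List [Item lit]]]]]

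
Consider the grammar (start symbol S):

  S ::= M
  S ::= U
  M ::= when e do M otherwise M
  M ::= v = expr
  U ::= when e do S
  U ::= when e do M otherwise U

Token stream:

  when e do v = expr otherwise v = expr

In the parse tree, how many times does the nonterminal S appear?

1

[S [M when e do [M v = expr] otherwise [M v = expr]]]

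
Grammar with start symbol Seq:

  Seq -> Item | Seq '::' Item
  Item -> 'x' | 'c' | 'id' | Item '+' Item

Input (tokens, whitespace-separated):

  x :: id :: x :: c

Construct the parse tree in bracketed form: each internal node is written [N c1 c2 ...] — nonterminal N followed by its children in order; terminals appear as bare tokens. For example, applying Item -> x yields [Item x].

Seq
Seq :: Item
Seq :: Item :: Item
Seq :: Item :: Item :: Item
Item :: Item :: Item :: Item
x :: Item :: Item :: Item
x :: id :: Item :: Item
x :: id :: x :: Item
x :: id :: x :: c

[Seq [Seq [Seq [Seq [Item x]] :: [Item id]] :: [Item x]] :: [Item c]]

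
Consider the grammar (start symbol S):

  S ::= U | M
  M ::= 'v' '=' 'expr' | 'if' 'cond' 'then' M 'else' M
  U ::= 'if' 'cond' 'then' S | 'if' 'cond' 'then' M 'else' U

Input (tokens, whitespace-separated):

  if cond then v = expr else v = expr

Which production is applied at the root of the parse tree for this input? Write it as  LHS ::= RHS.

[S [M if cond then [M v = expr] else [M v = expr]]]

S ::= M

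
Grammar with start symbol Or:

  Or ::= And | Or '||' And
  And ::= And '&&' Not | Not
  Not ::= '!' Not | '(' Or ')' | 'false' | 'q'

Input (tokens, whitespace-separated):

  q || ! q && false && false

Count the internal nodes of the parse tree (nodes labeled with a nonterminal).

11

[Or [Or [And [Not q]]] || [And [And [And [Not ! [Not q]]] && [Not false]] && [Not false]]]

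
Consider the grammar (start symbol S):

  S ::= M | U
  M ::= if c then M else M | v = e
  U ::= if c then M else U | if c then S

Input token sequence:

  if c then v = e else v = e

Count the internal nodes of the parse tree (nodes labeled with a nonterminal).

[S [M if c then [M v = e] else [M v = e]]]

4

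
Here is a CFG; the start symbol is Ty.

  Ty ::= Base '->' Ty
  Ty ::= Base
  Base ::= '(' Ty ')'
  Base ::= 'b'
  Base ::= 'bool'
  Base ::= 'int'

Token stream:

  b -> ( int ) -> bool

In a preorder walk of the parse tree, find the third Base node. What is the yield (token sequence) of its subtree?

[Ty [Base b] -> [Ty [Base ( [Ty [Base int]] )] -> [Ty [Base bool]]]]

int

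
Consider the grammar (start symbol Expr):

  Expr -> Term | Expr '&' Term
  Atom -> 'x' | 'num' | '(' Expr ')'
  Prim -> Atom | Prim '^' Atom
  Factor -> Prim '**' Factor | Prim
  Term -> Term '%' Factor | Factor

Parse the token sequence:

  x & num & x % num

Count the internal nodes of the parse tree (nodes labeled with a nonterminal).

[Expr [Expr [Expr [Term [Factor [Prim [Atom x]]]]] & [Term [Factor [Prim [Atom num]]]]] & [Term [Term [Factor [Prim [Atom x]]]] % [Factor [Prim [Atom num]]]]]

19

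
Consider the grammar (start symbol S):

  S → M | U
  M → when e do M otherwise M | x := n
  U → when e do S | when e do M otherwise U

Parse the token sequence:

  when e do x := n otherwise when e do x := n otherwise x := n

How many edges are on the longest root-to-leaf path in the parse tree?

4

[S [M when e do [M x := n] otherwise [M when e do [M x := n] otherwise [M x := n]]]]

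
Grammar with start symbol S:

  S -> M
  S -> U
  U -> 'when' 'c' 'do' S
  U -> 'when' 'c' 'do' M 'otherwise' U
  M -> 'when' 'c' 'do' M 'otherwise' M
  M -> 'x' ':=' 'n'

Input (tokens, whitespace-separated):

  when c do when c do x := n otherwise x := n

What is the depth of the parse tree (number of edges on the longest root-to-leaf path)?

[S [U when c do [S [M when c do [M x := n] otherwise [M x := n]]]]]

5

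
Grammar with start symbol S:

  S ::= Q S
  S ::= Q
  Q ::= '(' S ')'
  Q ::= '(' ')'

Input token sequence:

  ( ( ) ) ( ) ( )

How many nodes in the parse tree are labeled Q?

4

[S [Q ( [S [Q ( )]] )] [S [Q ( )] [S [Q ( )]]]]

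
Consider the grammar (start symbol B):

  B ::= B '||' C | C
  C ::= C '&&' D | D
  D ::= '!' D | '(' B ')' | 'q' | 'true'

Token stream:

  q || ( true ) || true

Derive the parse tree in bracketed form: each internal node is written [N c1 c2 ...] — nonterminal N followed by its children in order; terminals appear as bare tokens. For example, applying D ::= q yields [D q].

[B [B [B [C [D q]]] || [C [D ( [B [C [D true]]] )]]] || [C [D true]]]

B
B || C
B || C || C
C || C || C
D || C || C
q || C || C
q || D || C
q || ( B ) || C
q || ( C ) || C
q || ( D ) || C
q || ( true ) || C
q || ( true ) || D
q || ( true ) || true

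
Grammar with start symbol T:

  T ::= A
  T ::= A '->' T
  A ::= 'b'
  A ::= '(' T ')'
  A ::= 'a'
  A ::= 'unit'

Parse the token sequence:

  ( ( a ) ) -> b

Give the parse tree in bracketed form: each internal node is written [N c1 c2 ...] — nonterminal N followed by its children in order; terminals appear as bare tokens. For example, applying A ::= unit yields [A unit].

[T [A ( [T [A ( [T [A a]] )]] )] -> [T [A b]]]

T
A -> T
( T ) -> T
( A ) -> T
( ( T ) ) -> T
( ( A ) ) -> T
( ( a ) ) -> T
( ( a ) ) -> A
( ( a ) ) -> b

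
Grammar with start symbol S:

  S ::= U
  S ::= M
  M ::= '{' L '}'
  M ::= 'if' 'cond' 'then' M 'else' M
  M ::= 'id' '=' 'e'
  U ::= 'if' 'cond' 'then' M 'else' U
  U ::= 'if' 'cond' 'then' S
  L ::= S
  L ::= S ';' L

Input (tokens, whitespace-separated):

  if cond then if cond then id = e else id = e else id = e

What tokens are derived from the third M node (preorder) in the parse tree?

[S [M if cond then [M if cond then [M id = e] else [M id = e]] else [M id = e]]]

id = e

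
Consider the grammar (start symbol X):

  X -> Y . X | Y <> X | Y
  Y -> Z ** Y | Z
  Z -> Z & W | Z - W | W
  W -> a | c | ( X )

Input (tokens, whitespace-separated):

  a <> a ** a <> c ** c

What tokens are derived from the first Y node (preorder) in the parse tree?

a

[X [Y [Z [W a]]] <> [X [Y [Z [W a]] ** [Y [Z [W a]]]] <> [X [Y [Z [W c]] ** [Y [Z [W c]]]]]]]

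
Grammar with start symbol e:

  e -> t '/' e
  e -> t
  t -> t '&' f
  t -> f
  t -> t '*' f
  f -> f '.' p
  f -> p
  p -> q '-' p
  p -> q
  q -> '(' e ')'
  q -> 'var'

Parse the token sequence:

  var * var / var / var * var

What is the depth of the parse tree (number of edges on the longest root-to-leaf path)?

[e [t [t [f [p [q var]]]] * [f [p [q var]]]] / [e [t [f [p [q var]]]] / [e [t [t [f [p [q var]]]] * [f [p [q var]]]]]]]

8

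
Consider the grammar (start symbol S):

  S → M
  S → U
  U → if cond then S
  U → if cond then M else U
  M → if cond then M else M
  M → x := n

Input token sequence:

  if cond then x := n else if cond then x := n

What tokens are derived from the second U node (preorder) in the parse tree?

if cond then x := n

[S [U if cond then [M x := n] else [U if cond then [S [M x := n]]]]]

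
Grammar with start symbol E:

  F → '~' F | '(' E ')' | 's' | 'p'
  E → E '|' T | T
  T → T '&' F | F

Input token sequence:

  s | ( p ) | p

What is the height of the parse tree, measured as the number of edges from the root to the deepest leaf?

[E [E [E [T [F s]]] | [T [F ( [E [T [F p]]] )]]] | [T [F p]]]

7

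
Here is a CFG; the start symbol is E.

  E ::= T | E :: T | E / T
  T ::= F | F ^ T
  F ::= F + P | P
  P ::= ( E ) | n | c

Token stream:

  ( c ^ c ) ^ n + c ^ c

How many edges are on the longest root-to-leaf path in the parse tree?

9

[E [T [F [P ( [E [T [F [P c]] ^ [T [F [P c]]]]] )]] ^ [T [F [F [P n]] + [P c]] ^ [T [F [P c]]]]]]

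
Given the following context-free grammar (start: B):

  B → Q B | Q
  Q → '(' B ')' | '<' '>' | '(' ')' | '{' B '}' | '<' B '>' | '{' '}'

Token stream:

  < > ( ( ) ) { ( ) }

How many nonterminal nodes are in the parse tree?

10

[B [Q < >] [B [Q ( [B [Q ( )]] )] [B [Q { [B [Q ( )]] }]]]]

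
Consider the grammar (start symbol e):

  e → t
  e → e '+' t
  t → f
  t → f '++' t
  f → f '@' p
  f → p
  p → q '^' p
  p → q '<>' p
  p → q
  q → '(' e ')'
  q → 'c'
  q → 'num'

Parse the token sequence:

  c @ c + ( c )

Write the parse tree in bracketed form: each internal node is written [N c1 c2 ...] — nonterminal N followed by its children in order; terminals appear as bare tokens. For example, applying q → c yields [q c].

e
e + t
t + t
f + t
f @ p + t
p @ p + t
q @ p + t
c @ p + t
c @ q + t
c @ c + t
c @ c + f
c @ c + p
c @ c + q
c @ c + ( e )
c @ c + ( t )
c @ c + ( f )
c @ c + ( p )
c @ c + ( q )
c @ c + ( c )

[e [e [t [f [f [p [q c]]] @ [p [q c]]]]] + [t [f [p [q ( [e [t [f [p [q c]]]]] )]]]]]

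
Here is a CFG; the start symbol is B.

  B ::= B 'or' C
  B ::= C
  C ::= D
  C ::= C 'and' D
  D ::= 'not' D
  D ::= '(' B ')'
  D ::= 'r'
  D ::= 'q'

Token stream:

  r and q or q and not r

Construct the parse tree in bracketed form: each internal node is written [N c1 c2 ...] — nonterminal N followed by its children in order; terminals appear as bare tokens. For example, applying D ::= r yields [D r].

B
B or C
C or C
C and D or C
D and D or C
r and D or C
r and q or C
r and q or C and D
r and q or D and D
r and q or q and D
r and q or q and not D
r and q or q and not r

[B [B [C [C [D r]] and [D q]]] or [C [C [D q]] and [D not [D r]]]]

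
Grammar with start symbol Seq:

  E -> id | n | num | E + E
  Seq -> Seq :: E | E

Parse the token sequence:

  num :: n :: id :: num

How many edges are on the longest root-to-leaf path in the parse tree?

[Seq [Seq [Seq [Seq [E num]] :: [E n]] :: [E id]] :: [E num]]

5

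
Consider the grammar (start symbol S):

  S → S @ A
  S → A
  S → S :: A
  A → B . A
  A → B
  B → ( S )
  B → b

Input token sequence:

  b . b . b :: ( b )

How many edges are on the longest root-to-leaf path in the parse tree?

[S [S [A [B b] . [A [B b] . [A [B b]]]]] :: [A [B ( [S [A [B b]]] )]]]

6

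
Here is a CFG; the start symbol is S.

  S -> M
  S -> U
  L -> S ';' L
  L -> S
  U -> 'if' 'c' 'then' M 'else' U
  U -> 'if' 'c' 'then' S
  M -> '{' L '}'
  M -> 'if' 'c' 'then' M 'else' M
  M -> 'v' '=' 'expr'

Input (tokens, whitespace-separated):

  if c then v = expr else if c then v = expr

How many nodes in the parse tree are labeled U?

[S [U if c then [M v = expr] else [U if c then [S [M v = expr]]]]]

2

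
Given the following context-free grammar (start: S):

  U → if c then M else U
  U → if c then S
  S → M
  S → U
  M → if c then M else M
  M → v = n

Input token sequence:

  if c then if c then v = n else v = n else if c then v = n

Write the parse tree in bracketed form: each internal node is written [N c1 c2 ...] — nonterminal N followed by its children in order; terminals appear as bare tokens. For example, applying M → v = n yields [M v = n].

[S [U if c then [M if c then [M v = n] else [M v = n]] else [U if c then [S [M v = n]]]]]

S
U
if c then M else U
if c then if c then M else M else U
if c then if c then v = n else M else U
if c then if c then v = n else v = n else U
if c then if c then v = n else v = n else if c then S
if c then if c then v = n else v = n else if c then M
if c then if c then v = n else v = n else if c then v = n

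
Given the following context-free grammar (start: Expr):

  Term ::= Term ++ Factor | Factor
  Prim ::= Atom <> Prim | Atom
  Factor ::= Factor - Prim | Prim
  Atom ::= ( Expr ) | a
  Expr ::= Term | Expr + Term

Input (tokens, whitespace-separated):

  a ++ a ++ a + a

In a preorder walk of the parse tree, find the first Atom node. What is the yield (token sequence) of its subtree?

a

[Expr [Expr [Term [Term [Term [Factor [Prim [Atom a]]]] ++ [Factor [Prim [Atom a]]]] ++ [Factor [Prim [Atom a]]]]] + [Term [Factor [Prim [Atom a]]]]]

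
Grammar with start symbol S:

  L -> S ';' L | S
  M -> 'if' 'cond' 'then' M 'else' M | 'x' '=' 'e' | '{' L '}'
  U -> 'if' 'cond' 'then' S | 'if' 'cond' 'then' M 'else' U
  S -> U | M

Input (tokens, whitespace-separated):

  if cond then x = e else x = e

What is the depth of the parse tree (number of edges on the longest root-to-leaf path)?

[S [M if cond then [M x = e] else [M x = e]]]

3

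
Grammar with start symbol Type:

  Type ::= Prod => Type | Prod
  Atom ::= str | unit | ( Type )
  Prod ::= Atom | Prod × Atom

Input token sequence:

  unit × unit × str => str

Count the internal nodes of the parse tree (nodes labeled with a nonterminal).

10

[Type [Prod [Prod [Prod [Atom unit]] × [Atom unit]] × [Atom str]] => [Type [Prod [Atom str]]]]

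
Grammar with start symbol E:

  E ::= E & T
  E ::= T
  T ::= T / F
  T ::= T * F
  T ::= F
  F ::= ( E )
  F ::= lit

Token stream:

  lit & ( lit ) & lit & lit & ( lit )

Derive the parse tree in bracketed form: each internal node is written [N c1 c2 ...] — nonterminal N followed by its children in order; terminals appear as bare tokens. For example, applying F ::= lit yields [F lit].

E
E & T
E & T & T
E & T & T & T
E & T & T & T & T
T & T & T & T & T
F & T & T & T & T
lit & T & T & T & T
lit & F & T & T & T
lit & ( E ) & T & T & T
lit & ( T ) & T & T & T
lit & ( F ) & T & T & T
lit & ( lit ) & T & T & T
lit & ( lit ) & F & T & T
lit & ( lit ) & lit & T & T
lit & ( lit ) & lit & F & T
lit & ( lit ) & lit & lit & T
lit & ( lit ) & lit & lit & F
lit & ( lit ) & lit & lit & ( E )
lit & ( lit ) & lit & lit & ( T )
lit & ( lit ) & lit & lit & ( F )
lit & ( lit ) & lit & lit & ( lit )

[E [E [E [E [E [T [F lit]]] & [T [F ( [E [T [F lit]]] )]]] & [T [F lit]]] & [T [F lit]]] & [T [F ( [E [T [F lit]]] )]]]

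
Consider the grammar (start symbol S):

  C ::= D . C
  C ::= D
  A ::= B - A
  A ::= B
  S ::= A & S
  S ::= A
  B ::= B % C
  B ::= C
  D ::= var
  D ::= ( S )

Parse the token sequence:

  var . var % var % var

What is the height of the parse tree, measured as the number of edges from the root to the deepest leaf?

8

[S [A [B [B [B [C [D var] . [C [D var]]]] % [C [D var]]] % [C [D var]]]]]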